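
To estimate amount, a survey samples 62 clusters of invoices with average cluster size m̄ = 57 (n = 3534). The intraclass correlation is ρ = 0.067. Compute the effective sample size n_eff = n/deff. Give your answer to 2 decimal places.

deff = 1 + (57 − 1)·0.067 = 1 + 3.752 = 4.752.
n_eff = 3534 / 4.752 = 743.69.

743.69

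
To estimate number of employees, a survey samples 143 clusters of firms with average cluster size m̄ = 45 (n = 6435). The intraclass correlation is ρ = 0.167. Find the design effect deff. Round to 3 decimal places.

deff = 1 + (45 − 1)·0.167 = 1 + 7.348 = 8.348.

8.348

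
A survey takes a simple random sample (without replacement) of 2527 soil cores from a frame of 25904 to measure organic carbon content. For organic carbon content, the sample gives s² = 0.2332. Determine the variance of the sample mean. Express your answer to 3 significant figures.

8.33 × 10^-5

Under SRS without replacement, Var(ȳ) = (1 − f)·s²/n with f = n/N = 2527/25904 = 0.09755250.
Var(ȳ) = (1 − 0.09755250)·0.2332/2527 = 0.90244750·9.228334 × 10^-5 = 8.3280869 × 10^-5.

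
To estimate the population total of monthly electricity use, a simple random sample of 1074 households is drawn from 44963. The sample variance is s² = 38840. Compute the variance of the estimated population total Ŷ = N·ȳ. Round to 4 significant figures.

7.137 × 10^10

Var(Ŷ) = N²·Var(ȳ) = N²·(1 − n/N)·s²/n.
f = 1074/44963 = 0.02388631; Var(ȳ) = 0.97611369·38840/1074 = 35.300052.
Var(Ŷ) = 44963² · 35.300052 = 7.1365104 × 10^10.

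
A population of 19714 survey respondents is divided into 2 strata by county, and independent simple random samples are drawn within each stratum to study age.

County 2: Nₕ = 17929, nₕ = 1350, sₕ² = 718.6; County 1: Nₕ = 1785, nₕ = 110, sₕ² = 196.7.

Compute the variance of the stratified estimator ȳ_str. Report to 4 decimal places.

Var(ȳ_str) = Σₕ Wₕ²(1 − fₕ)sₕ²/nₕ with Wₕ = Nₕ/N, N = 19714.
County 2: Wₕ = 0.90945521; term = 0.90945521²·(1 − 0.07529700)·718.6/1350 = 0.40711616.
County 1: Wₕ = 0.09054479; term = 0.09054479²·(1 − 0.06162465)·196.7/110 = 0.01375673.
Sum = 0.42087289.

0.4209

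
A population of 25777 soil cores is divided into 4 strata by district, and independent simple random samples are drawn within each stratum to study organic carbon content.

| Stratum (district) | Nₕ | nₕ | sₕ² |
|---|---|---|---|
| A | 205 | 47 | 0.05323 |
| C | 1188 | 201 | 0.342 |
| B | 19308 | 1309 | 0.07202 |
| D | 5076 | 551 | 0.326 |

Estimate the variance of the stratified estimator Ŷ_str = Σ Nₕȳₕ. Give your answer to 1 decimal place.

Var(Ŷ_str) = Σₕ Nₕ²(1 − fₕ)sₕ²/nₕ.
A: 205²·(1 − 47/205)·0.05323/47 = 36.683398.
C: 1188²·(1 − 201/1188)·0.342/201 = 1995.0953.
B: 19308²·(1 − 1309/19308)·0.07202/1309 = 19120.495.
D: 5076²·(1 − 551/5076)·0.326/551 = 13589.585.
Sum = 34741.859.

34741.9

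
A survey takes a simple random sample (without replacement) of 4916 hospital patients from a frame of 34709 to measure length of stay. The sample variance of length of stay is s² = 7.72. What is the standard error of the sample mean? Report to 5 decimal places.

0.03671

Under SRS without replacement, Var(ȳ) = (1 − f)·s²/n with f = n/N = 4916/34709 = 0.14163473.
Var(ȳ) = (1 − 0.14163473)·7.72/4916 = 0.85836527·0.0015703824 = 0.0013479617.
SE(ȳ) = √(0.0013479617) = 0.03671.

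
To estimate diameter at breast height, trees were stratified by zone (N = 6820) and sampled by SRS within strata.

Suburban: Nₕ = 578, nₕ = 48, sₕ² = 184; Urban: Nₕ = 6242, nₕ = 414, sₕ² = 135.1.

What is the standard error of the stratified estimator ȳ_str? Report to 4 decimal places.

0.5296

Var(ȳ_str) = Σₕ Wₕ²(1 − fₕ)sₕ²/nₕ with Wₕ = Nₕ/N, N = 6820.
Suburban: Wₕ = 0.08475073; term = 0.08475073²·(1 − 0.08304498)·184/48 = 0.025247103.
Urban: Wₕ = 0.91524927; term = 0.91524927²·(1 − 0.06632490)·135.1/414 = 0.25522873.
Sum = 0.28047583.
SE = √(0.28047583) = 0.5296.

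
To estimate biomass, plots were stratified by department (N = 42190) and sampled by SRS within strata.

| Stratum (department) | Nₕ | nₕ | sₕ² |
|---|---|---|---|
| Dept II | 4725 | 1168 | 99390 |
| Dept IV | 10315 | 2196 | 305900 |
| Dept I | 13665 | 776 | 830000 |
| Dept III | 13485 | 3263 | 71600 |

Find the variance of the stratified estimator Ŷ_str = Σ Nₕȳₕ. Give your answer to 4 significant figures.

Var(Ŷ_str) = Σₕ Nₕ²(1 − fₕ)sₕ²/nₕ.
Dept II: 4725²·(1 − 1168/4725)·99390/1168 = 1.430163 × 10^9.
Dept IV: 10315²·(1 − 2196/10315)·305900/2196 = 1.1665918 × 10^10.
Dept I: 13665²·(1 − 776/13665)·830000/776 = 1.8838453 × 10^11.
Dept III: 13485²·(1 − 3263/13485)·71600/3263 = 3.0247033 × 10^9.
Sum = 2.0450531 × 10^11.

2.045 × 10^11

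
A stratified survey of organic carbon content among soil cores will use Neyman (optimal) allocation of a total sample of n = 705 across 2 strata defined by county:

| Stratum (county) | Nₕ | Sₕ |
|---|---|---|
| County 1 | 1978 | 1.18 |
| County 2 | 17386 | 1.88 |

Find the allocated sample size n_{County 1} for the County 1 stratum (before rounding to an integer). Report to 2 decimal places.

46.99

Neyman allocation: nₕ = n·NₕSₕ / Σⱼ NⱼSⱼ.
Σ NⱼSⱼ = 1978·1.18 + 17386·1.88 = 35019.72.
n_{County 1} = 705·1978·1.18 / 35019.72 = 46.99.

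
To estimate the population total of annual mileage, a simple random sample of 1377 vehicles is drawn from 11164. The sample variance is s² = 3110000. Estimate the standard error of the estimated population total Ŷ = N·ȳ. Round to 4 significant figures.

Var(Ŷ) = N²·Var(ȳ) = N²·(1 − n/N)·s²/n.
f = 1377/11164 = 0.12334289; Var(ȳ) = 0.87665711·3110000/1377 = 1979.9591.
Var(Ŷ) = 11164² · 1979.9591 = 2.46772 × 10^11.
SE(Ŷ) = √(2.46772 × 10^11) = 496800.

496800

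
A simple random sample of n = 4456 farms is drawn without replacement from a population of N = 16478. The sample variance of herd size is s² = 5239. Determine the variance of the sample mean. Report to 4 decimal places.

0.8578

Under SRS without replacement, Var(ȳ) = (1 − f)·s²/n with f = n/N = 4456/16478 = 0.27042117.
Var(ȳ) = (1 − 0.27042117)·5239/4456 = 0.72957883·1.1757181 = 0.85777906.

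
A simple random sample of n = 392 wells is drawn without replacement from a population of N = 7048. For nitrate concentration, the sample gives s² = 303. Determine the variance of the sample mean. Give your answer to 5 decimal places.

Under SRS without replacement, Var(ȳ) = (1 − f)·s²/n with f = n/N = 392/7048 = 0.05561862.
Var(ȳ) = (1 − 0.05561862)·303/392 = 0.94438138·0.77295918 = 0.72996826.

0.72997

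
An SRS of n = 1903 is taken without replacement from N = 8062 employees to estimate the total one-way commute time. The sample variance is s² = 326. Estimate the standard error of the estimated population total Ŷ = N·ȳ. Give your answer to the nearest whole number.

Var(Ŷ) = N²·Var(ȳ) = N²·(1 − n/N)·s²/n.
f = 1903/8062 = 0.23604565; Var(ȳ) = 0.76395435·326/1903 = 0.13087184.
Var(Ŷ) = 8062² · 0.13087184 = 8.5061257 × 10^6.
SE(Ŷ) = √(8.5061257 × 10^6) = 2917.

2917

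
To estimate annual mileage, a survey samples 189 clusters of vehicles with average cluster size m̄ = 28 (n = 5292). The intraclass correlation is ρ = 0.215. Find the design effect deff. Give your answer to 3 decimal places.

deff = 1 + (28 − 1)·0.215 = 1 + 5.805 = 6.805.

6.805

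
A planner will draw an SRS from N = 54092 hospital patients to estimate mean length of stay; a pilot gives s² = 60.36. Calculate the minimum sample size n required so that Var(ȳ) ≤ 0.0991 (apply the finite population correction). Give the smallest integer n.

603

Without fpc, n₀ = s²/D = 60.36/0.0991 = 609.0817.
With fpc, (1 − n/N)·s²/n ≤ D requires n ≥ n₀/(1 + n₀/N) = 609.0817/(1 + 609.0817/54092) = 602.2997.
Rounding up, n = 603.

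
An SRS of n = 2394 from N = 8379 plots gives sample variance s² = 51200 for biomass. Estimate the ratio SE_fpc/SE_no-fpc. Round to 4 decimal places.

f = n/N = 2394/8379 = 0.28571429.
SE_no-fpc = √(s²/n) = 4.6245865; SE_fpc = √((1−f)s²/n) = 3.908489.
Ratio = √(1−f) = 0.84515425.

0.8452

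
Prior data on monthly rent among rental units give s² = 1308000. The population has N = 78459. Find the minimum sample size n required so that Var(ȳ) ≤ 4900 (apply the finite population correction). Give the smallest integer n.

Without fpc, n₀ = s²/D = 1308000/4900 = 266.9388.
With fpc, (1 − n/N)·s²/n ≤ D requires n ≥ n₀/(1 + n₀/N) = 266.9388/(1 + 266.9388/78459) = 266.0337.
Rounding up, n = 267.

267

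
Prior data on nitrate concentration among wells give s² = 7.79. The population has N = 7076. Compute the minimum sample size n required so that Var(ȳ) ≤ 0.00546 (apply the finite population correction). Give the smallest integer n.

Without fpc, n₀ = s²/D = 7.79/0.00546 = 1426.7399.
With fpc, (1 − n/N)·s²/n ≤ D requires n ≥ n₀/(1 + n₀/N) = 1426.7399/(1 + 1426.7399/7076) = 1187.3363.
Rounding up, n = 1188.

1188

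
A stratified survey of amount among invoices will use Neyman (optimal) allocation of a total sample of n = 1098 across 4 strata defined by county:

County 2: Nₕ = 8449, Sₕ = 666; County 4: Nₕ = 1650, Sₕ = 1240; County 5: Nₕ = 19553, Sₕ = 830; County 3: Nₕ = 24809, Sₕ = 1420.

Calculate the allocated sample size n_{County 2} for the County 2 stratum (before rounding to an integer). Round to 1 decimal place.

104.5

Neyman allocation: nₕ = n·NₕSₕ / Σⱼ NⱼSⱼ.
Σ NⱼSⱼ = 8449·666 + 1650·1240 + 19553·830 + 24809·1420 = 5.9130804 × 10^7.
n_{County 2} = 1098·8449·666 / (5.9130804 × 10^7) = 104.5.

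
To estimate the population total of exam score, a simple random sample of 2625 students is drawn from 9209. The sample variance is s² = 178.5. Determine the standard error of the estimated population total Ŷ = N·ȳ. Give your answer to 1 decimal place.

Var(Ŷ) = N²·Var(ȳ) = N²·(1 − n/N)·s²/n.
f = 2625/9209 = 0.28504724; Var(ȳ) = 0.71495276·178.5/2625 = 0.048616788.
Var(Ŷ) = 9209² · 0.048616788 = 4.1229798 × 10^6.
SE(Ŷ) = √(4.1229798 × 10^6) = 2030.5.

2030.5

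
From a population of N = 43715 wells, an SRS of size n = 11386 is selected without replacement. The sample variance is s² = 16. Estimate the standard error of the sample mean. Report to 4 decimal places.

Under SRS without replacement, Var(ȳ) = (1 − f)·s²/n with f = n/N = 11386/43715 = 0.26045980.
Var(ȳ) = (1 − 0.26045980)·16/11386 = 0.73954020·0.0014052345 = 0.0010392274.
SE(ȳ) = √(0.0010392274) = 0.0322.

0.0322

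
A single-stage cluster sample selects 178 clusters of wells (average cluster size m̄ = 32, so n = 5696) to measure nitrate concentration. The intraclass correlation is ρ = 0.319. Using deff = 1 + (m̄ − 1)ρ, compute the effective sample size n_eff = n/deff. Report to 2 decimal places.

deff = 1 + (32 − 1)·0.319 = 1 + 9.889 = 10.889.
n_eff = 5696 / 10.889 = 523.10.

523.10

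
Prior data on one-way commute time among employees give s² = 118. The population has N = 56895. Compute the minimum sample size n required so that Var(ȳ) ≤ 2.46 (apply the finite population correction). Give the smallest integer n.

48

Without fpc, n₀ = s²/D = 118/2.46 = 47.9675.
With fpc, (1 − n/N)·s²/n ≤ D requires n ≥ n₀/(1 + n₀/N) = 47.9675/(1 + 47.9675/56895) = 47.9271.
Rounding up, n = 48.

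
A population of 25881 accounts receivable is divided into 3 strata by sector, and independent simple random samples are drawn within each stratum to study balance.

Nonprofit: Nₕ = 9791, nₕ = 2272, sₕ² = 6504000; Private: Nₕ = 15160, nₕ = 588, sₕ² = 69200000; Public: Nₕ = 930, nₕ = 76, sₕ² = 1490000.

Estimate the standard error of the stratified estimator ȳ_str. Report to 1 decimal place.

Var(ȳ_str) = Σₕ Wₕ²(1 − fₕ)sₕ²/nₕ with Wₕ = Nₕ/N, N = 25881.
Nonprofit: Wₕ = 0.37830841; term = 0.37830841²·(1 − 0.23204984)·6504000/2272 = 314.6279.
Private: Wₕ = 0.58575789; term = 0.58575789²·(1 − 0.03878628)·69200000/588 = 38813.698.
Public: Wₕ = 0.03593370; term = 0.03593370²·(1 − 0.08172043)·1490000/76 = 23.246169.
Sum = 39151.572.
SE = √(39151.572) = 197.9.

197.9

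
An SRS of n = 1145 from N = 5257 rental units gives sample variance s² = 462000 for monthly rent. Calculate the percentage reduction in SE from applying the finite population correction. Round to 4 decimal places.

11.5582

f = n/N = 1145/5257 = 0.21780483.
SE_no-fpc = √(s²/n) = 20.087146; SE_fpc = √((1−f)s²/n) = 17.765433.
Ratio = √(1−f) = 0.88441798. Reduction = 100·(1 − 0.88441798) = 11.5582%.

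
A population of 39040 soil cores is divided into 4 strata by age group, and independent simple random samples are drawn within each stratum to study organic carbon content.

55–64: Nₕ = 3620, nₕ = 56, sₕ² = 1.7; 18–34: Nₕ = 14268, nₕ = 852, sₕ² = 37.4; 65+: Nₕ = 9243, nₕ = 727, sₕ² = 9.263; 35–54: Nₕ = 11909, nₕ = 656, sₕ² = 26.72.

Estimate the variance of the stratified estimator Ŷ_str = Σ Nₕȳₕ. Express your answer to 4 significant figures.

Var(Ŷ_str) = Σₕ Nₕ²(1 − fₕ)sₕ²/nₕ.
55–64: 3620²·(1 − 56/3620)·1.7/56 = 391658.14.
18–34: 14268²·(1 − 852/14268)·37.4/852 = 8.4026864 × 10^6.
65+: 9243²·(1 − 727/9243)·9.263/727 = 1.002919 × 10^6.
35–54: 11909²·(1 − 656/11909)·26.72/656 = 5.4585366 × 10^6.
Sum = 1.52558 × 10^7.

1.526 × 10^7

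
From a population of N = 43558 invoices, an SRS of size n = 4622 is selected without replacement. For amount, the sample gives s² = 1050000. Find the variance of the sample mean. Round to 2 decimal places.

Under SRS without replacement, Var(ȳ) = (1 − f)·s²/n with f = n/N = 4622/43558 = 0.10611139.
Var(ȳ) = (1 − 0.10611139)·1050000/4622 = 0.89388861·227.17438 = 203.06859.

203.07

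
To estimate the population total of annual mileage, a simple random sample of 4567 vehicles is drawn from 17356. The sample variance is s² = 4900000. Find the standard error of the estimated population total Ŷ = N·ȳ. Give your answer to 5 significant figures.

Var(Ŷ) = N²·Var(ȳ) = N²·(1 − n/N)·s²/n.
f = 4567/17356 = 0.26313667; Var(ȳ) = 0.73686333·4900000/4567 = 790.59127.
Var(Ŷ) = 17356² · 790.59127 = 2.3815039 × 10^11.
SE(Ŷ) = √(2.3815039 × 10^11) = 488010.

488010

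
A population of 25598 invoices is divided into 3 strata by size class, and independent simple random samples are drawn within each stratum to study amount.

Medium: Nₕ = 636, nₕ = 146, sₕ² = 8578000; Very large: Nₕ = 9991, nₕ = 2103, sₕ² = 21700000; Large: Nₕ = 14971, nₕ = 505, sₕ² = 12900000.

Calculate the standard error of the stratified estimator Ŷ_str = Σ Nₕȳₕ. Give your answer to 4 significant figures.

2.523 × 10^6

Var(Ŷ_str) = Σₕ Nₕ²(1 − fₕ)sₕ²/nₕ.
Medium: 636²·(1 − 146/636)·8578000/146 = 1.8309917 × 10^10.
Very large: 9991²·(1 − 2103/9991)·21700000/2103 = 8.1319804 × 10^11.
Large: 14971²·(1 − 505/14971)·12900000/505 = 5.5321966 × 10^12.
Sum = 6.3637046 × 10^12.
SE = √(6.3637046 × 10^12) = 2.523 × 10^6.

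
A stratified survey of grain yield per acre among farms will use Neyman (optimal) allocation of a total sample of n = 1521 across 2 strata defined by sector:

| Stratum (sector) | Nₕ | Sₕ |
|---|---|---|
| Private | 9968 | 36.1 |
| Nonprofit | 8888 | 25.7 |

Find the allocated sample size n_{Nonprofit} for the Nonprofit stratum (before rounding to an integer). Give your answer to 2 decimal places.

590.60

Neyman allocation: nₕ = n·NₕSₕ / Σⱼ NⱼSⱼ.
Σ NⱼSⱼ = 9968·36.1 + 8888·25.7 = 588266.4.
n_{Nonprofit} = 1521·8888·25.7 / 588266.4 = 590.60.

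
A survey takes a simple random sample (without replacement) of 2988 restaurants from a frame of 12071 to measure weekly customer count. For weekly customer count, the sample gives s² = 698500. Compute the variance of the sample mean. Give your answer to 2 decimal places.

Under SRS without replacement, Var(ȳ) = (1 − f)·s²/n with f = n/N = 2988/12071 = 0.24753542.
Var(ȳ) = (1 − 0.24753542)·698500/2988 = 0.75246458·233.76841 = 175.90245.

175.90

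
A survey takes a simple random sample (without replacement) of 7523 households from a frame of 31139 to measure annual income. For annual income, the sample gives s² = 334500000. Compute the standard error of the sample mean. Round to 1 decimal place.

183.6

Under SRS without replacement, Var(ȳ) = (1 − f)·s²/n with f = n/N = 7523/31139 = 0.24159414.
Var(ȳ) = (1 − 0.24159414)·334500000/7523 = 0.75840586·44463.645 = 33721.489.
SE(ȳ) = √(33721.489) = 183.6.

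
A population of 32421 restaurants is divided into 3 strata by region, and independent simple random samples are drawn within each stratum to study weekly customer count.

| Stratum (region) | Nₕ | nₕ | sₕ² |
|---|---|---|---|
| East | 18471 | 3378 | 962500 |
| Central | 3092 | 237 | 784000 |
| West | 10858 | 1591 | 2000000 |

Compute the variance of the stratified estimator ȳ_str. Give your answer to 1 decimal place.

223.7

Var(ȳ_str) = Σₕ Wₕ²(1 − fₕ)sₕ²/nₕ with Wₕ = Nₕ/N, N = 32421.
East: Wₕ = 0.56972333; term = 0.56972333²·(1 − 0.18288127)·962500/3378 = 75.570842.
Central: Wₕ = 0.09537028; term = 0.09537028²·(1 − 0.07664942)·784000/237 = 27.781808.
West: Wₕ = 0.33490639; term = 0.33490639²·(1 − 0.14652791)·2000000/1591 = 120.33612.
Sum = 223.68877.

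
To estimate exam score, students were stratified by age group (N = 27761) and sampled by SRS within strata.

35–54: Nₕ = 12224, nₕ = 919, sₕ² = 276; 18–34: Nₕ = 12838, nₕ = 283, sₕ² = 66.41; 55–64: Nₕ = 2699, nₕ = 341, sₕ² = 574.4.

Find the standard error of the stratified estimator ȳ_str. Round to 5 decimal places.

Var(ȳ_str) = Σₕ Wₕ²(1 − fₕ)sₕ²/nₕ with Wₕ = Nₕ/N, N = 27761.
35–54: Wₕ = 0.44032996; term = 0.44032996²·(1 − 0.07517997)·276/919 = 0.053852673.
18–34: Wₕ = 0.46244732; term = 0.46244732²·(1 − 0.02204393)·66.41/283 = 0.049078459.
55–64: Wₕ = 0.09722272; term = 0.09722272²·(1 − 0.12634309)·574.4/341 = 0.013910301.
Sum = 0.11684143.
SE = √(0.11684143) = 0.34182.

0.34182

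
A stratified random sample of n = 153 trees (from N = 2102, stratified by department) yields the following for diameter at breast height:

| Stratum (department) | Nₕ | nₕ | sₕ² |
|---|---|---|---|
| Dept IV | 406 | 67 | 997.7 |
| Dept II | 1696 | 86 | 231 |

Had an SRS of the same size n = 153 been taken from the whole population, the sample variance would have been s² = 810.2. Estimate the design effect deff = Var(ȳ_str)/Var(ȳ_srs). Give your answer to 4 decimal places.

0.4326

Var(ȳ_str) = Σ Wₕ²(1−fₕ)sₕ²/nₕ with Wₕ = Nₕ/2102:
  Dept IV: (406/2102)²·(1−67/406)·997.7/67 = 0.46385846
  Dept II: (1696/2102)²·(1−86/1696)·231/86 = 1.6599684
  → Var(ȳ_str) = 2.1238269.
Var(ȳ_srs) = (1 − 153/2102)·810.2/153 = 4.9099824.
deff = 2.1238269 / 4.9099824 = 0.4326.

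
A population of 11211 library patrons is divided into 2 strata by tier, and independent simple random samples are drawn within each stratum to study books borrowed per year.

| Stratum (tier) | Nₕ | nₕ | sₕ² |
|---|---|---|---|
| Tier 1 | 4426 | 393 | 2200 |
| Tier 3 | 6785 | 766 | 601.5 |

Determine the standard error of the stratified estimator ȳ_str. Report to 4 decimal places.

1.0248

Var(ȳ_str) = Σₕ Wₕ²(1 − fₕ)sₕ²/nₕ with Wₕ = Nₕ/N, N = 11211.
Tier 1: Wₕ = 0.39479083; term = 0.39479083²·(1 − 0.08879349)·2200/393 = 0.7950255.
Tier 3: Wₕ = 0.60520917; term = 0.60520917²·(1 − 0.11289609)·601.5/766 = 0.25514811.
Sum = 1.0501736.
SE = √(1.0501736) = 1.0248.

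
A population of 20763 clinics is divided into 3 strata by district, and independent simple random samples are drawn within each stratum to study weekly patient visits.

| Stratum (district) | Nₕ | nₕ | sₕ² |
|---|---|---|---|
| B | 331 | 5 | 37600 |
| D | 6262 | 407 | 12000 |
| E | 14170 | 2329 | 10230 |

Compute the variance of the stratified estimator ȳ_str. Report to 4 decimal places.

Var(ȳ_str) = Σₕ Wₕ²(1 − fₕ)sₕ²/nₕ with Wₕ = Nₕ/N, N = 20763.
B: Wₕ = 0.01594182; term = 0.01594182²·(1 − 0.01510574)·37600/5 = 1.8822757.
D: Wₕ = 0.30159418; term = 0.30159418²·(1 − 0.06499521)·12000/407 = 2.5075326.
E: Wₕ = 0.68246400; term = 0.68246400²·(1 − 0.16436133)·10230/2329 = 1.7095593.
Sum = 6.0993676.

6.0994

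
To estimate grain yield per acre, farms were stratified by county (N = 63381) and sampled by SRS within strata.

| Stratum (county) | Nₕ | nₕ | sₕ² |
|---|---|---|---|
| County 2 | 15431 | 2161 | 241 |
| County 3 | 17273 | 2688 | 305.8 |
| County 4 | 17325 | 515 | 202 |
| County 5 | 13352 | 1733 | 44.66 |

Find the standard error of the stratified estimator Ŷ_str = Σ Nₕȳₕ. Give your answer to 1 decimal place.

13027.9

Var(Ŷ_str) = Σₕ Nₕ²(1 − fₕ)sₕ²/nₕ.
County 2: 15431²·(1 − 2161/15431)·241/2161 = 2.283638 × 10^7.
County 3: 17273²·(1 − 2688/17273)·305.8/2688 = 2.8660412 × 10^7.
County 4: 17325²·(1 − 515/17325)·202/515 = 1.1423129 × 10^8.
County 5: 13352²·(1 − 1733/13352)·44.66/1733 = 3.9979304 × 10^6.
Sum = 1.6972601 × 10^8.
SE = √(1.6972601 × 10^8) = 13027.9.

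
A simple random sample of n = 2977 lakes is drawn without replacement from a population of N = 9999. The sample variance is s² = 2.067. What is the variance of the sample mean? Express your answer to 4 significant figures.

Under SRS without replacement, Var(ȳ) = (1 − f)·s²/n with f = n/N = 2977/9999 = 0.29772977.
Var(ȳ) = (1 − 0.29772977)·2.067/2977 = 0.70227023·6.9432314 × 10^-4 = 4.8760247 × 10^-4.

4.876 × 10^-4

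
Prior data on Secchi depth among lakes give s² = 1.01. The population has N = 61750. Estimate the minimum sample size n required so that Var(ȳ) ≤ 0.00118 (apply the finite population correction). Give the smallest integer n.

845

Without fpc, n₀ = s²/D = 1.01/0.00118 = 855.9322.
With fpc, (1 − n/N)·s²/n ≤ D requires n ≥ n₀/(1 + n₀/N) = 855.9322/(1 + 855.9322/61750) = 844.2301.
Rounding up, n = 845.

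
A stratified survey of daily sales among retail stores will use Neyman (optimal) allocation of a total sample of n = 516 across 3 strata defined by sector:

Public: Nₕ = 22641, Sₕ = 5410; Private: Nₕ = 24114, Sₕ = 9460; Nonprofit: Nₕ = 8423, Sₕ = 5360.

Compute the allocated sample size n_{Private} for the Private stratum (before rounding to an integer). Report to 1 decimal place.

Neyman allocation: nₕ = n·NₕSₕ / Σⱼ NⱼSⱼ.
Σ NⱼSⱼ = 22641·5410 + 24114·9460 + 8423·5360 = 3.9575353 × 10^8.
n_{Private} = 516·24114·9460 / (3.9575353 × 10^8) = 297.4.

297.4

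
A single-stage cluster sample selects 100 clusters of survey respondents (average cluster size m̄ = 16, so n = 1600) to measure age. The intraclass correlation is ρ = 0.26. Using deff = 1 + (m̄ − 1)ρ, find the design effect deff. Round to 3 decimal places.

deff = 1 + (16 − 1)·0.26 = 1 + 3.9 = 4.9.

4.900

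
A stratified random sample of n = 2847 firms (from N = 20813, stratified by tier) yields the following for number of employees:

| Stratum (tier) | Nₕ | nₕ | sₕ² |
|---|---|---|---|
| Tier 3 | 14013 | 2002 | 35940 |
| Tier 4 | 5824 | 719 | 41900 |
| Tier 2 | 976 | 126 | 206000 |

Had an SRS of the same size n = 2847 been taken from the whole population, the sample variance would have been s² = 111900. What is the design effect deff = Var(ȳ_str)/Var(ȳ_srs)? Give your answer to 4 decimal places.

0.4158

Var(ȳ_str) = Σ Wₕ²(1−fₕ)sₕ²/nₕ with Wₕ = Nₕ/20813:
  Tier 3: (14013/20813)²·(1−2002/14013)·35940/2002 = 6.975172
  Tier 4: (5824/20813)²·(1−719/5824)·41900/719 = 3.9997503
  Tier 2: (976/20813)²·(1−126/976)·206000/126 = 3.1310936
  → Var(ȳ_str) = 14.106016.
Var(ȳ_srs) = (1 − 2847/20813)·111900/2847 = 33.928084.
deff = 14.106016 / 33.928084 = 0.4158.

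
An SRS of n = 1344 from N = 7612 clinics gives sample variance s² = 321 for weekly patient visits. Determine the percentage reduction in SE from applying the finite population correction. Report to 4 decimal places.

9.2566

f = n/N = 1344/7612 = 0.17656332.
SE_no-fpc = √(s²/n) = 0.48871186; SE_fpc = √((1−f)s²/n) = 0.44347382.
Ratio = √(1−f) = 0.90743412. Reduction = 100·(1 − 0.90743412) = 9.2566%.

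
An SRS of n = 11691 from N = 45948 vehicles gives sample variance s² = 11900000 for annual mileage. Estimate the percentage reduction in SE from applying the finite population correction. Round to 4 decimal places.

f = n/N = 11691/45948 = 0.25443980.
SE_no-fpc = √(s²/n) = 31.904185; SE_fpc = √((1−f)s²/n) = 27.547932.
Ratio = √(1−f) = 0.86345828. Reduction = 100·(1 − 0.86345828) = 13.6542%.

13.6542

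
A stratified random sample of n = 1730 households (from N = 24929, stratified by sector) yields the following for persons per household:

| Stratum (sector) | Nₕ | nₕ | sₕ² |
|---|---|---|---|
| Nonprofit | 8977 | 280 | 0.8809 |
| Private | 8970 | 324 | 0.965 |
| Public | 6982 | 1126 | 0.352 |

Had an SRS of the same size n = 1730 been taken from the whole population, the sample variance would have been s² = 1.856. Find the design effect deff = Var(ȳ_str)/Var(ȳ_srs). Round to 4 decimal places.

Var(ȳ_str) = Σ Wₕ²(1−fₕ)sₕ²/nₕ with Wₕ = Nₕ/24929:
  Nonprofit: (8977/24929)²·(1−280/8977)·0.8809/280 = 3.9523879 × 10^-4
  Private: (8970/24929)²·(1−324/8970)·0.965/324 = 3.7168947 × 10^-4
  Public: (6982/24929)²·(1−1126/6982)·0.352/1126 = 2.0567214 × 10^-5
  → Var(ȳ_str) = 7.8749547 × 10^-4.
Var(ȳ_srs) = (1 − 1730/24929)·1.856/1730 = 9.9838093 × 10^-4.
deff = (7.8749547 × 10^-4) / (9.9838093 × 10^-4) = 0.7888.

0.7888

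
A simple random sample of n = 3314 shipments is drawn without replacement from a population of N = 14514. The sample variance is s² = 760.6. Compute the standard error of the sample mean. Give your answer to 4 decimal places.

Under SRS without replacement, Var(ȳ) = (1 − f)·s²/n with f = n/N = 3314/14514 = 0.22833127.
Var(ȳ) = (1 − 0.22833127)·760.6/3314 = 0.77166873·0.22951116 = 0.17710659.
SE(ȳ) = √(0.17710659) = 0.4208.

0.4208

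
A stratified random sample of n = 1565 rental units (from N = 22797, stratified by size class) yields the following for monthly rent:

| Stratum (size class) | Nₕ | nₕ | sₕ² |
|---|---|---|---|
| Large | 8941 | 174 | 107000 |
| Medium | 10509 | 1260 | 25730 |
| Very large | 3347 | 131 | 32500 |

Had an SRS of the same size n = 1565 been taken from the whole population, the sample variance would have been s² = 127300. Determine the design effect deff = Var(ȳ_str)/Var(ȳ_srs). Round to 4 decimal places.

1.3425

Var(ȳ_str) = Σ Wₕ²(1−fₕ)sₕ²/nₕ with Wₕ = Nₕ/22797:
  Large: (8941/22797)²·(1−174/8941)·107000/174 = 92.750494
  Medium: (10509/22797)²·(1−1260/10509)·25730/1260 = 3.819179
  Very large: (3347/22797)²·(1−131/3347)·32500/131 = 5.138406
  → Var(ȳ_str) = 101.70808.
Var(ȳ_srs) = (1 − 1565/22797)·127300/1565 = 75.757785.
deff = 101.70808 / 75.757785 = 1.3425.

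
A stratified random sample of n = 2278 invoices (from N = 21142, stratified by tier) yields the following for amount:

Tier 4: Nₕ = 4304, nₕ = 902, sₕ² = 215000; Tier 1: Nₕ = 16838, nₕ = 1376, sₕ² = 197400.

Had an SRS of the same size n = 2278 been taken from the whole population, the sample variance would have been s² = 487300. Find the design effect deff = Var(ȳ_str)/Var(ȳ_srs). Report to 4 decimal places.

Var(ȳ_str) = Σ Wₕ²(1−fₕ)sₕ²/nₕ with Wₕ = Nₕ/21142:
  Tier 4: (4304/21142)²·(1−902/4304)·215000/902 = 7.8081178
  Tier 1: (16838/21142)²·(1−1376/16838)·197400/1376 = 83.558907
  → Var(ȳ_str) = 91.367025.
Var(ȳ_srs) = (1 − 2278/21142)·487300/2278 = 190.86681.
deff = 91.367025 / 190.86681 = 0.4787.

0.4787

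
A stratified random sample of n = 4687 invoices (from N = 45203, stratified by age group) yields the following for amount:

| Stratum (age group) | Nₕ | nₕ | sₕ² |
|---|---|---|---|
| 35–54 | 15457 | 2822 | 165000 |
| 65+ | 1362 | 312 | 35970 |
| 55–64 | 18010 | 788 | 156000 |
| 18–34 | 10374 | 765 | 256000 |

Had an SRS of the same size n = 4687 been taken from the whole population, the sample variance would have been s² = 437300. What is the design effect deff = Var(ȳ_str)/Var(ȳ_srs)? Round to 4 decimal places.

Var(ȳ_str) = Σ Wₕ²(1−fₕ)sₕ²/nₕ with Wₕ = Nₕ/45203:
  35–54: (15457/45203)²·(1−2822/15457)·165000/2822 = 5.5884693
  65+: (1362/45203)²·(1−312/1362)·35970/312 = 0.080689632
  55–64: (18010/45203)²·(1−788/18010)·156000/788 = 30.051154
  18–34: (10374/45203)²·(1−765/10374)·256000/765 = 16.325574
  → Var(ȳ_str) = 52.045887.
Var(ȳ_srs) = (1 − 4687/45203)·437300/4687 = 83.626482.
deff = 52.045887 / 83.626482 = 0.6224.

0.6224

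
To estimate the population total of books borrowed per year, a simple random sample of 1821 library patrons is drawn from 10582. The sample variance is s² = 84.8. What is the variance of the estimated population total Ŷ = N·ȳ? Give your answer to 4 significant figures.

Var(Ŷ) = N²·Var(ȳ) = N²·(1 − n/N)·s²/n.
f = 1821/10582 = 0.17208467; Var(ȳ) = 0.82791533·84.8/1821 = 0.038554212.
Var(Ŷ) = 10582² · 0.038554212 = 4.3172515 × 10^6.

4.317 × 10^6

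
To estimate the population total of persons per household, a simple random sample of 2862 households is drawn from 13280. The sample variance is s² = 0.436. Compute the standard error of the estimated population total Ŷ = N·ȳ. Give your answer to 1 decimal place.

Var(Ŷ) = N²·Var(ȳ) = N²·(1 − n/N)·s²/n.
f = 2862/13280 = 0.21551205; Var(ȳ) = 0.78448795·0.436/2862 = 1.1950969 × 10^-4.
Var(Ŷ) = 13280² · (1.1950969 × 10^-4) = 21076.538.
SE(Ŷ) = √(21076.538) = 145.2.

145.2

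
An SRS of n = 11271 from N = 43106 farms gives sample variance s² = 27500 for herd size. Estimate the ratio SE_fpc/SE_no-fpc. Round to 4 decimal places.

f = n/N = 11271/43106 = 0.26147172.
SE_no-fpc = √(s²/n) = 1.5620147; SE_fpc = √((1−f)s²/n) = 1.342359.
Ratio = √(1−f) = 0.85937668.

0.8594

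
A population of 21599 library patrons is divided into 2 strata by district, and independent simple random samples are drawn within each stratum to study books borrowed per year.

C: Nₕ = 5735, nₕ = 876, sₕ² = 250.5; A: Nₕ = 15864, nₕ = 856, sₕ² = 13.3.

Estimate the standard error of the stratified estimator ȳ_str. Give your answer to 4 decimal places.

0.1581

Var(ȳ_str) = Σₕ Wₕ²(1 − fₕ)sₕ²/nₕ with Wₕ = Nₕ/N, N = 21599.
C: Wₕ = 0.26552155; term = 0.26552155²·(1 − 0.15274629)·250.5/876 = 0.017081132.
A: Wₕ = 0.73447845; term = 0.73447845²·(1 − 0.05395865)·13.3/856 = 0.0079295056.
Sum = 0.025010638.
SE = √(0.025010638) = 0.1581.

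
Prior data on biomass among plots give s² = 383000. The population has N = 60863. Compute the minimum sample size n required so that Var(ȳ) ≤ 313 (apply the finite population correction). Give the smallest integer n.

Without fpc, n₀ = s²/D = 383000/313 = 1223.6422.
With fpc, (1 − n/N)·s²/n ≤ D requires n ≥ n₀/(1 + n₀/N) = 1223.6422/(1 + 1223.6422/60863) = 1199.5259.
Rounding up, n = 1200.

1200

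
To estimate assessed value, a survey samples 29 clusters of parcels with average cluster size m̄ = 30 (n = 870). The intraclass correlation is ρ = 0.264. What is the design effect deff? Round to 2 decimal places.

8.66

deff = 1 + (30 − 1)·0.264 = 1 + 7.656 = 8.656.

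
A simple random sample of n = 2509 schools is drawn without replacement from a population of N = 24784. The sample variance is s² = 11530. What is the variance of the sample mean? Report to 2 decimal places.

4.13

Under SRS without replacement, Var(ȳ) = (1 − f)·s²/n with f = n/N = 2509/24784 = 0.10123467.
Var(ȳ) = (1 − 0.10123467)·11530/2509 = 0.89876533·4.5954564 = 4.1302369.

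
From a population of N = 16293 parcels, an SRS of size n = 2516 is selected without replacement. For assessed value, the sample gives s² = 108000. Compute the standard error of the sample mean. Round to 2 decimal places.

6.02

Under SRS without replacement, Var(ȳ) = (1 − f)·s²/n with f = n/N = 2516/16293 = 0.15442214.
Var(ȳ) = (1 − 0.15442214)·108000/2516 = 0.84557786·42.925278 = 36.296665.
SE(ȳ) = √(36.296665) = 6.02.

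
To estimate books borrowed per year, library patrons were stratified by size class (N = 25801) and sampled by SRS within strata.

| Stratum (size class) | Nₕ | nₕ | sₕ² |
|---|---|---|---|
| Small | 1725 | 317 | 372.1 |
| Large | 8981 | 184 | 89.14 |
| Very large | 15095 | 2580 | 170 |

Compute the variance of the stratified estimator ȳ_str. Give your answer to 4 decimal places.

0.0805

Var(ȳ_str) = Σₕ Wₕ²(1 − fₕ)sₕ²/nₕ with Wₕ = Nₕ/N, N = 25801.
Small: Wₕ = 0.06685787; term = 0.06685787²·(1 − 0.18376812)·372.1/317 = 0.0042827141.
Large: Wₕ = 0.34808728; term = 0.34808728²·(1 − 0.02048770)·89.14/184 = 0.057496448.
Very large: Wₕ = 0.58505484; term = 0.58505484²·(1 − 0.17091752)·170/2580 = 0.018699074.
Sum = 0.080478236.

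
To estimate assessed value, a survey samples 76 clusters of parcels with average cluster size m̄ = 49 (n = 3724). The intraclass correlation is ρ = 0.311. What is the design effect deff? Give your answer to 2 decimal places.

15.93

deff = 1 + (49 − 1)·0.311 = 1 + 14.928 = 15.928.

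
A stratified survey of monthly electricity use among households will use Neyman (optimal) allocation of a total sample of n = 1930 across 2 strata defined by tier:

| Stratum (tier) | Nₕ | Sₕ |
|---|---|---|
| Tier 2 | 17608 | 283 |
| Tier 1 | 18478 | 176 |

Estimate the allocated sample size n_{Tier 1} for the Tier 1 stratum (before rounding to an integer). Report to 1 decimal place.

762.2

Neyman allocation: nₕ = n·NₕSₕ / Σⱼ NⱼSⱼ.
Σ NⱼSⱼ = 17608·283 + 18478·176 = 8.235192 × 10^6.
n_{Tier 1} = 1930·18478·176 / (8.235192 × 10^6) = 762.2.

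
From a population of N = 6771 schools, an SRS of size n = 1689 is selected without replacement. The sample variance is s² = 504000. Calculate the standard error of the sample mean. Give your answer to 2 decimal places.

14.97

Under SRS without replacement, Var(ȳ) = (1 − f)·s²/n with f = n/N = 1689/6771 = 0.24944617.
Var(ȳ) = (1 − 0.24944617)·504000/1689 = 0.75055383·298.40142 = 223.96633.
SE(ȳ) = √(223.96633) = 14.97.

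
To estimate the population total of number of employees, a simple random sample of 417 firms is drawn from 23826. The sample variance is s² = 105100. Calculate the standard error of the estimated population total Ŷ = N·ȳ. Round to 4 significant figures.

374900

Var(Ŷ) = N²·Var(ȳ) = N²·(1 − n/N)·s²/n.
f = 417/23826 = 0.01750189; Var(ȳ) = 0.98249811·105100/417 = 247.62722.
Var(Ŷ) = 23826² · 247.62722 = 1.4057259 × 10^11.
SE(Ŷ) = √(1.4057259 × 10^11) = 374900.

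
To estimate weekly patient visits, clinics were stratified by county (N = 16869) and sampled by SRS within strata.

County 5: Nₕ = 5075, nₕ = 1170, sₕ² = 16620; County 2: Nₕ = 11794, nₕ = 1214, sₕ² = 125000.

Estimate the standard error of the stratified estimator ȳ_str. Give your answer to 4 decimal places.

Var(ȳ_str) = Σₕ Wₕ²(1 − fₕ)sₕ²/nₕ with Wₕ = Nₕ/N, N = 16869.
County 5: Wₕ = 0.30084771; term = 0.30084771²·(1 − 0.23054187)·16620/1170 = 0.98928988.
County 2: Wₕ = 0.69915229; term = 0.69915229²·(1 − 0.10293370)·125000/1214 = 45.150175.
Sum = 46.139465.
SE = √(46.139465) = 6.7926.

6.7926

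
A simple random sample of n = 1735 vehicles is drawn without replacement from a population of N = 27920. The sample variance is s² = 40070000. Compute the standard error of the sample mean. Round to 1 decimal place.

147.2

Under SRS without replacement, Var(ȳ) = (1 − f)·s²/n with f = n/N = 1735/27920 = 0.06214183.
Var(ȳ) = (1 − 0.06214183)·40070000/1735 = 0.93785817·23095.101 = 21659.929.
SE(ȳ) = √(21659.929) = 147.2.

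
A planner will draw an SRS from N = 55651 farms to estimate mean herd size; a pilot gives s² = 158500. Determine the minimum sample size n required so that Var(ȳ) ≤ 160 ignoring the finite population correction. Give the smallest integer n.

Without fpc, n₀ = s²/D = 158500/160 = 990.6250.
Rounding up, n = 991.

991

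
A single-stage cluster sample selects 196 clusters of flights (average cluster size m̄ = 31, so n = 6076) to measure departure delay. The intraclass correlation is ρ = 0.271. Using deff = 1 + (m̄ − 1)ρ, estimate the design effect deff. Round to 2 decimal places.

9.13

deff = 1 + (31 − 1)·0.271 = 1 + 8.13 = 9.13.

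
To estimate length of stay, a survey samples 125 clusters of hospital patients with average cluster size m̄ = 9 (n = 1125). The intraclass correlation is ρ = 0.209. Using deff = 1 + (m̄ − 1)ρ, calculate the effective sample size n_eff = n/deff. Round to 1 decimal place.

421.0

deff = 1 + (9 − 1)·0.209 = 1 + 1.672 = 2.672.
n_eff = 1125 / 2.672 = 421.0.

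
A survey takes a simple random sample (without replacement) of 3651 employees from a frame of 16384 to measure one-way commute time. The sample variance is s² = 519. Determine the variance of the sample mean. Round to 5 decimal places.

0.11048

Under SRS without replacement, Var(ȳ) = (1 − f)·s²/n with f = n/N = 3651/16384 = 0.22283936.
Var(ȳ) = (1 − 0.22283936)·519/3651 = 0.77716064·0.14215283 = 0.11047559.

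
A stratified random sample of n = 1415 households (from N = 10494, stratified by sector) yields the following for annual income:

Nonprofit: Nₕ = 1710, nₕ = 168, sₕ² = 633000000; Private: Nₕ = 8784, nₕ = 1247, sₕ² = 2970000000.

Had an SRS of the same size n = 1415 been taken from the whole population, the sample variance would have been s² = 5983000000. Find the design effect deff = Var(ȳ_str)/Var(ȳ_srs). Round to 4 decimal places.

Var(ȳ_str) = Σ Wₕ²(1−fₕ)sₕ²/nₕ with Wₕ = Nₕ/10494:
  Nonprofit: (1710/10494)²·(1−168/1710)·633000000/168 = 90217.916
  Private: (8784/10494)²·(1−1247/8784)·2970000000/1247 = 1.4318539 × 10^6
  → Var(ȳ_str) = 1.5220718 × 10^6.
Var(ȳ_srs) = (1 − 1415/10494)·5983000000/1415 = 3.6581332 × 10^6.
deff = (1.5220718 × 10^6) / (3.6581332 × 10^6) = 0.4161.

0.4161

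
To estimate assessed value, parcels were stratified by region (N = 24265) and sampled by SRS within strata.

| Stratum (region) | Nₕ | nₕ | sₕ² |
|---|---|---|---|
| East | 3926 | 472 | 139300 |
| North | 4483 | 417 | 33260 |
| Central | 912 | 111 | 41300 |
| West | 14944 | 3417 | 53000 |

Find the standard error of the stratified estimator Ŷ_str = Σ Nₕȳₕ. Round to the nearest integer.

91649

Var(Ŷ_str) = Σₕ Nₕ²(1 − fₕ)sₕ²/nₕ.
East: 3926²·(1 − 472/3926)·139300/472 = 4.002043 × 10^9.
North: 4483²·(1 − 417/4483)·33260/417 = 1.453859 × 10^9.
Central: 912²·(1 − 111/912)·41300/111 = 2.7180311 × 10^8.
West: 14944²·(1 − 3417/14944)·53000/3417 = 2.6718621 × 10^9.
Sum = 8.3995672 × 10^9.
SE = √(8.3995672 × 10^9) = 91649.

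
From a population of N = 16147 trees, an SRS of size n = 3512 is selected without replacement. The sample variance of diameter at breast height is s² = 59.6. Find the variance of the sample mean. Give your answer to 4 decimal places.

0.0133

Under SRS without replacement, Var(ȳ) = (1 − f)·s²/n with f = n/N = 3512/16147 = 0.21750170.
Var(ȳ) = (1 − 0.21750170)·59.6/3512 = 0.78249830·0.016970387 = 0.013279299.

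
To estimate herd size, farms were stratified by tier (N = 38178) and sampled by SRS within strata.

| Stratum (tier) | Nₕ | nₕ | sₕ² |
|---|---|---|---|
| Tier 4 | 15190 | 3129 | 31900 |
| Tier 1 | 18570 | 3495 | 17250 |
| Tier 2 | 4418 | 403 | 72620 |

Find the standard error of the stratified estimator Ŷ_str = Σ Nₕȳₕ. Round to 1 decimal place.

80286.3

Var(Ŷ_str) = Σₕ Nₕ²(1 − fₕ)sₕ²/nₕ.
Tier 4: 15190²·(1 − 3129/15190)·31900/3129 = 1.8677821 × 10^9.
Tier 1: 18570²·(1 − 3495/18570)·17250/3495 = 1.3816917 × 10^9.
Tier 2: 4418²·(1 − 403/4418)·72620/403 = 3.1964098 × 10^9.
Sum = 6.4458836 × 10^9.
SE = √(6.4458836 × 10^9) = 80286.3.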